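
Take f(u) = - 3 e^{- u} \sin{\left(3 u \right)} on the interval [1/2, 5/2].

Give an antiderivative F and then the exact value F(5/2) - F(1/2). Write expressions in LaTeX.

A first test for any F(u): its u-derivative must equal f(u) identically.
F(u) = \frac{3 e^{- u} \sin{\left(3 u \right)}}{10} + \frac{9 e^{- u} \cos{\left(3 u \right)}}{10} is an antiderivative of f.
Check: d/du[\frac{3 e^{- u} \sin{\left(3 u \right)}}{10} + \frac{9 e^{- u} \cos{\left(3 u \right)}}{10}] = - 3 e^{- u} \sin{\left(3 u \right)} = f(u).
F(5/2) = \frac{3 \sin{\left(\frac{15}{2} \right)}}{10 e^{\frac{5}{2}}} + \frac{9 \cos{\left(\frac{15}{2} \right)}}{10 e^{\frac{5}{2}}}; F(1/2) = \frac{9 \cos{\left(\frac{3}{2} \right)}}{10 e^{\frac{1}{2}}} + \frac{3 \sin{\left(\frac{3}{2} \right)}}{10 e^{\frac{1}{2}}}.
Integral = F(5/2) - F(1/2) = - \frac{3 \sin{\left(\frac{3}{2} \right)}}{10 e^{\frac{1}{2}}} - \frac{9 \cos{\left(\frac{3}{2} \right)}}{10 e^{\frac{1}{2}}} + \frac{3 \sin{\left(\frac{15}{2} \right)}}{10 e^{\frac{5}{2}}} + \frac{9 \cos{\left(\frac{15}{2} \right)}}{10 e^{\frac{5}{2}}}.

Antiderivative: F(u) = \frac{3 e^{- u} \sin{\left(3 u \right)}}{10} + \frac{9 e^{- u} \cos{\left(3 u \right)}}{10}; value = - \frac{3 \sin{\left(\frac{3}{2} \right)}}{10 e^{\frac{1}{2}}} - \frac{9 \cos{\left(\frac{3}{2} \right)}}{10 e^{\frac{1}{2}}} + \frac{3 \sin{\left(\frac{15}{2} \right)}}{10 e^{\frac{5}{2}}} + \frac{9 \cos{\left(\frac{15}{2} \right)}}{10 e^{\frac{5}{2}}}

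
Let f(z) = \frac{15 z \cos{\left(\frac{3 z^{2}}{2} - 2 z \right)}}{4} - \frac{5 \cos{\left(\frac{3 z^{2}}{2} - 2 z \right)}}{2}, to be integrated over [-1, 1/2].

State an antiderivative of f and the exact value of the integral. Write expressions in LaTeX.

The substitution u = \frac{3 z^{2}}{2} - 2 z works: f is exactly (dF/du)*(du/dz) for that inner function.
F(z) = \frac{5 \sin{\left(\frac{3 z^{2}}{2} - 2 z \right)}}{4} is an antiderivative of f.
Check: d/dz[\frac{5 \sin{\left(\frac{3 z^{2}}{2} - 2 z \right)}}{4}] = \frac{15 z \cos{\left(\frac{3 z^{2}}{2} - 2 z \right)}}{4} - \frac{5 \cos{\left(\frac{3 z^{2}}{2} - 2 z \right)}}{2} = f(z).
F(1/2) = - \frac{5 \sin{\left(\frac{5}{8} \right)}}{4}; F(-1) = \frac{5 \sin{\left(\frac{7}{2} \right)}}{4}.
Integral = F(1/2) - F(-1) = - \frac{5 \sin{\left(\frac{5}{8} \right)}}{4} - \frac{5 \sin{\left(\frac{7}{2} \right)}}{4}.

Antiderivative: F(z) = \frac{5 \sin{\left(\frac{3 z^{2}}{2} - 2 z \right)}}{4}; value = - \frac{5 \sin{\left(\frac{5}{8} \right)}}{4} - \frac{5 \sin{\left(\frac{7}{2} \right)}}{4}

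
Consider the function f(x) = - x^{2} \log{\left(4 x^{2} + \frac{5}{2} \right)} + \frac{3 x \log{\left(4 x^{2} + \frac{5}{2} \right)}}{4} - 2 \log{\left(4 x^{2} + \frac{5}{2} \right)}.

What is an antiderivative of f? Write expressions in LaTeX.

The integrand splits into summands that can be handled one at a time.
Check: d/dx[- \frac{x^{3} \log{\left(4 x^{2} + \frac{5}{2} \right)}}{3} + \frac{2 x^{3}}{9} + \frac{3 x^{2} \log{\left(4 x^{2} + \frac{5}{2} \right)}}{8} - \frac{3 x^{2}}{8} - 2 x \log{\left(4 x^{2} + \frac{5}{2} \right)} + \frac{43 x}{12} + \frac{15 \log{\left(x^{2} + \frac{5}{8} \right)}}{64} - \frac{43 \sqrt{10} \operatorname{atan}{\left(\frac{2 \sqrt{10} x}{5} \right)}}{48}] = - x^{2} \log{\left(4 x^{2} + \frac{5}{2} \right)} + \frac{3 x \log{\left(4 x^{2} + \frac{5}{2} \right)}}{4} - 2 \log{\left(4 x^{2} + \frac{5}{2} \right)} = f(x).

An antiderivative is F(x) = - \frac{x^{3} \log{\left(4 x^{2} + \frac{5}{2} \right)}}{3} + \frac{2 x^{3}}{9} + \frac{3 x^{2} \log{\left(4 x^{2} + \frac{5}{2} \right)}}{8} - \frac{3 x^{2}}{8} - 2 x \log{\left(4 x^{2} + \frac{5}{2} \right)} + \frac{43 x}{12} + \frac{15 \log{\left(x^{2} + \frac{5}{8} \right)}}{64} - \frac{43 \sqrt{10} \operatorname{atan}{\left(\frac{2 \sqrt{10} x}{5} \right)}}{48}.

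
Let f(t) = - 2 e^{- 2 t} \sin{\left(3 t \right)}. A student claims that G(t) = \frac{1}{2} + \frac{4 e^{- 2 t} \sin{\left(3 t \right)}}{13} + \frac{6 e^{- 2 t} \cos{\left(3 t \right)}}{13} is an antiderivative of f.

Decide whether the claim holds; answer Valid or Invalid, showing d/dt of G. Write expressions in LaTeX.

d/dt[G] = - 2 e^{- 2 t} \sin{\left(3 t \right)}
This equals f(t) exactly, so the claim holds.

Valid - the claim checks out under differentiation.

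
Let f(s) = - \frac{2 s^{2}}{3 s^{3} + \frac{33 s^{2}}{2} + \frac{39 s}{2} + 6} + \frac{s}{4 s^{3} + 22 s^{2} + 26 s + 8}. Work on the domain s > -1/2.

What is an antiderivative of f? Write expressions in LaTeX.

An antiderivative is F(s) = \frac{- 3 \log{\left(s + \frac{1}{2} \right)} + 11 \log{\left(s + 1 \right)} - 20 \log{\left(s + 4 \right)}}{18}.

Factor the denominator (6 \left(s + 1\right) \left(s + 4\right) \left(2 s + 1\right)) and decompose: f = - \frac{1}{3 \left(2 s + 1\right)} - \frac{10}{9 \left(s + 4\right)} + \frac{11}{18 \left(s + 1\right)}; each piece integrates to a log, atan, or power term.
Check: d/ds[\frac{- 3 \log{\left(s + \frac{1}{2} \right)} + 11 \log{\left(s + 1 \right)} - 20 \log{\left(s + 4 \right)}}{18}] = \frac{- 8 s^{2} + 3 s}{12 s^{3} + 66 s^{2} + 78 s + 24}, which equals f(s).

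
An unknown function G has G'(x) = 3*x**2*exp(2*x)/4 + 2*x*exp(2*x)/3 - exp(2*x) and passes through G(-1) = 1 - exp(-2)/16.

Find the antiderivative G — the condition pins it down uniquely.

G(x) = (18*x**2*exp(2*x) - 2*x*exp(2*x) - 23*exp(2*x) + 48)/48

G'(x) has the shape u'v + uv' for u = 3*x**2/8 - x/24 - 23/48 and v = exp(2*x) — it is the derivative of the product u*v.
A general antiderivative is (18*x**2 - 2*x - 23)*exp(2*x)/48 + C.
The condition gives C = 1 - exp(-2)/16 - (-exp(-2)/16) = 1.
So G(x) = (18*x**2*exp(2*x) - 2*x*exp(2*x) - 23*exp(2*x) + 48)/48.
Check: d/dx[(18*x**2*exp(2*x) - 2*x*exp(2*x) - 23*exp(2*x) + 48)/48] = 3*x**2*exp(2*x)/4 + 2*x*exp(2*x)/3 - exp(2*x) = G'(x).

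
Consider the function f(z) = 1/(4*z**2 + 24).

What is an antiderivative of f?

An antiderivative is F(z) = sqrt(6)*atan(sqrt(6)*z/6)/24.

A first test for any F(z): its z-derivative must equal f(z) identically.
Check: d/dz[sqrt(6)*atan(sqrt(6)*z/6)/24] = 1/(4*z**2 + 24) = f(z).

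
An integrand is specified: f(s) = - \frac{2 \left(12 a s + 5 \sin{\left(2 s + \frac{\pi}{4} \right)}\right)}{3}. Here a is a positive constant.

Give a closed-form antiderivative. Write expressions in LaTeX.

An antiderivative is F(s) = - 4 a s^{2} + \frac{5 \cos{\left(2 s + \frac{\pi}{4} \right)}}{3}.

Recover f(s) by differentiating a candidate F(s); any mismatch rules it out.
Check: d/ds[- 4 a s^{2} + \frac{5 \cos{\left(2 s + \frac{\pi}{4} \right)}}{3}] = - 8 a s - \frac{10 \sin{\left(2 s + \frac{\pi}{4} \right)}}{3}, which equals f(s).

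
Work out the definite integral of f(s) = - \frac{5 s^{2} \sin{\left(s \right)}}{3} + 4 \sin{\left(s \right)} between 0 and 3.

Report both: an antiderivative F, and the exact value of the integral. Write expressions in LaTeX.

Antiderivative: F(s) = \frac{5 s^{2} \cos{\left(s \right)}}{3} - \frac{10 s \sin{\left(s \right)}}{3} - \frac{22 \cos{\left(s \right)}}{3}; value = \frac{23 \cos{\left(3 \right)}}{3} - 10 \sin{\left(3 \right)} + \frac{22}{3}

The integrand splits into summands that can be handled one at a time.
F(s) = \frac{5 s^{2} \cos{\left(s \right)}}{3} - \frac{10 s \sin{\left(s \right)}}{3} - \frac{22 \cos{\left(s \right)}}{3} is an antiderivative of f.
Check: d/ds[\frac{5 s^{2} \cos{\left(s \right)}}{3} - \frac{10 s \sin{\left(s \right)}}{3} - \frac{22 \cos{\left(s \right)}}{3}] = - \frac{5 s^{2} \sin{\left(s \right)}}{3} + 4 \sin{\left(s \right)} = f(s).
F(3) = \frac{23 \cos{\left(3 \right)}}{3} - 10 \sin{\left(3 \right)}; F(0) = - \frac{22}{3}.
Integral = F(3) - F(0) = \frac{23 \cos{\left(3 \right)}}{3} - 10 \sin{\left(3 \right)} + \frac{22}{3}.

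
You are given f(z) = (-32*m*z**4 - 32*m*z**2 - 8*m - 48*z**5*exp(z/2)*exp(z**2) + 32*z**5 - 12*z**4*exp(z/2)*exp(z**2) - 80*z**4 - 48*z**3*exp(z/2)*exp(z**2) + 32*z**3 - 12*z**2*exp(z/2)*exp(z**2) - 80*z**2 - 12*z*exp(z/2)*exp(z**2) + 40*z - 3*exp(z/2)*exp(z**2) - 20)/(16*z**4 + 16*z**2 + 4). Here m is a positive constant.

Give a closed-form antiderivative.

Check any antiderivative F(z) by computing F'(z) and comparing it with f(z).
Check: d/dz[(-8*m*z**3 - 4*m*z + 4*z**4 - 20*z**3 - 6*z**2*exp(z/2)*exp(z**2) + 2*z**2 - 10*z - 3*exp(z/2)*exp(z**2) - 4)/(2*(2*z**2 + 1))] = (-32*m*z**4 - 32*m*z**2 - 8*m - 48*z**5*exp(z/2)*exp(z**2) + 32*z**5 - 12*z**4*exp(z/2)*exp(z**2) - 80*z**4 - 48*z**3*exp(z/2)*exp(z**2) + 32*z**3 - 12*z**2*exp(z/2)*exp(z**2) - 80*z**2 - 12*z*exp(z/2)*exp(z**2) + 40*z - 3*exp(z/2)*exp(z**2) - 20)/(16*z**4 + 16*z**2 + 4) = f(z).

An antiderivative is F(z) = (-8*m*z**3 - 4*m*z + 4*z**4 - 20*z**3 - 6*z**2*exp(z/2)*exp(z**2) + 2*z**2 - 10*z - 3*exp(z/2)*exp(z**2) - 4)/(2*(2*z**2 + 1)).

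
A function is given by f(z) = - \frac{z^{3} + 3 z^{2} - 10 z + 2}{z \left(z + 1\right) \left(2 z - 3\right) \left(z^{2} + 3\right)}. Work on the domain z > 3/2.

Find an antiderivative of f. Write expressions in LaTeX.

An antiderivative is F(z) = \frac{2 \log{\left(z \right)}}{9} + \frac{23 \log{\left(z - \frac{3}{2} \right)}}{315} - \frac{7 \log{\left(z + 1 \right)}}{10} + \frac{17 \log{\left(z^{2} + 3 \right)}}{84} - \frac{55 \sqrt{3} \operatorname{atan}{\left(\frac{\sqrt{3} z}{3} \right)}}{126}.

The denominator factors as z \left(z + 1\right) \left(2 z - 3\right) \left(z^{2} + 3\right); partial fractions split f into directly integrable pieces: \frac{17 z - 55}{42 \left(z^{2} + 3\right)} + \frac{46}{315 \left(2 z - 3\right)} - \frac{7}{10 \left(z + 1\right)} + \frac{2}{9 z}.
Check: d/dz[\frac{2 \log{\left(z \right)}}{9} + \frac{23 \log{\left(z - \frac{3}{2} \right)}}{315} - \frac{7 \log{\left(z + 1 \right)}}{10} + \frac{17 \log{\left(z^{2} + 3 \right)}}{84} - \frac{55 \sqrt{3} \operatorname{atan}{\left(\frac{\sqrt{3} z}{3} \right)}}{126}] = \frac{- z^{3} - 3 z^{2} + 10 z - 2}{2 z^{5} - z^{4} + 3 z^{3} - 3 z^{2} - 9 z}, which equals f(z).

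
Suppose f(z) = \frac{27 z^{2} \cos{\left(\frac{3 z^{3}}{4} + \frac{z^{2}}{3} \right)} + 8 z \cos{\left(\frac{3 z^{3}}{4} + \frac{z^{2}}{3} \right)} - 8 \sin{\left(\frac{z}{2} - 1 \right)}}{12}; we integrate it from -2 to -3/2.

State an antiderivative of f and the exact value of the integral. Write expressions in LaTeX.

Antiderivative: F(z) = \frac{3 \sin{\left(\frac{3 z^{3}}{4} + \frac{z^{2}}{3} \right)} + 4 \cos{\left(\frac{z}{2} - 1 \right)}}{3}; value = \sin{\left(\frac{14}{3} \right)} - \sin{\left(\frac{57}{32} \right)} + \frac{4 \cos{\left(\frac{7}{4} \right)}}{3} - \frac{4 \cos{\left(2 \right)}}{3}

For F(z) to be correct the identity F'(z) - f(z) = 0 must hold.
F(z) = \frac{3 \sin{\left(\frac{3 z^{3}}{4} + \frac{z^{2}}{3} \right)} + 4 \cos{\left(\frac{z}{2} - 1 \right)}}{3} is an antiderivative of f.
Check: d/dz[\frac{3 \sin{\left(\frac{3 z^{3}}{4} + \frac{z^{2}}{3} \right)} + 4 \cos{\left(\frac{z}{2} - 1 \right)}}{3}] = \frac{9 z^{2} \cos{\left(\frac{3 z^{3}}{4} + \frac{z^{2}}{3} \right)}}{4} + \frac{2 z \cos{\left(\frac{3 z^{3}}{4} + \frac{z^{2}}{3} \right)}}{3} - \frac{2 \sin{\left(\frac{z}{2} - 1 \right)}}{3}, which equals f(z).
F(-3/2) = - \sin{\left(\frac{57}{32} \right)} + \frac{4 \cos{\left(\frac{7}{4} \right)}}{3}; F(-2) = \frac{4 \cos{\left(2 \right)}}{3} - \sin{\left(\frac{14}{3} \right)}.
Integral = F(-3/2) - F(-2) = \sin{\left(\frac{14}{3} \right)} - \sin{\left(\frac{57}{32} \right)} + \frac{4 \cos{\left(\frac{7}{4} \right)}}{3} - \frac{4 \cos{\left(2 \right)}}{3}.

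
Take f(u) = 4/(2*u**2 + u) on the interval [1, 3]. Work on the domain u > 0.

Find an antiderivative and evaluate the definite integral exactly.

The denominator factors as u*(2*u + 1); partial fractions split f into directly integrable pieces: -8/(2*u + 1) + 4/u.
F(u) = -4*(-log(u) + log(u + 1/2)) is an antiderivative of f.
Check: d/du[-4*(-log(u) + log(u + 1/2))] = 4/(2*u**2 + u) = f(u).
F(3) = -4*log(7/2) + 4*log(3); F(1) = -4*log(3/2).
Integral = F(3) - F(1) = -4*log(7/2) + 4*log(3/2) + 4*log(3).

Antiderivative: F(u) = -4*(-log(u) + log(u + 1/2)); value = -4*log(7/2) + 4*log(3/2) + 4*log(3)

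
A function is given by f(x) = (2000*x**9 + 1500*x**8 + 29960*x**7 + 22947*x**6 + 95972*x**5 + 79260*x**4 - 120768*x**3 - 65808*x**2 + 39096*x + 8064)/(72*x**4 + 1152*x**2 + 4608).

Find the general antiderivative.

Check any antiderivative F(x) by computing F'(x) and comparing it with f(x).
Check: d/dx[125*x**6/27 + 25*x**5/6 - 85*x**4/12 - 39*x**3/8 + 17*x**2/4 + 3*x/2 + x/(x**2/2 + 4) + 1/(2*x**2 + 16)] = (2000*x**9 + 1500*x**8 + 29960*x**7 + 22947*x**6 + 95972*x**5 + 79260*x**4 - 120768*x**3 - 65808*x**2 + 39096*x + 8064)/(72*x**4 + 1152*x**2 + 4608) = f(x).

F(x) = 125*x**6/27 + 25*x**5/6 - 85*x**4/12 - 39*x**3/8 + 17*x**2/4 + 3*x/2 + x/(x**2/2 + 4) + 1/(2*x**2 + 16) + C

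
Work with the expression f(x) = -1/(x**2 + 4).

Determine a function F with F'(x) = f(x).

An antiderivative is F(x) = -atan(x/2)/2.

Recover f(x) by differentiating a candidate F(x); any mismatch rules it out.
Check: d/dx[-atan(x/2)/2] = -1/(x**2 + 4) = f(x).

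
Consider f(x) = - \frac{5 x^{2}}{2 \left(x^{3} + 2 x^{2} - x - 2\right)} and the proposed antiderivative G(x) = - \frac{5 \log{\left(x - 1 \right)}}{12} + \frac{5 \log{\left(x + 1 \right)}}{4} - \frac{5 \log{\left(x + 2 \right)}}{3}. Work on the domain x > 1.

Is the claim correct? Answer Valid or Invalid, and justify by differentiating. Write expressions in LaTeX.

Invalid: d/dx[G] - f = \frac{5}{3 x + 6}, which is not 0.

d/dx[G] = \frac{- 5 x^{2} - 10}{6 x^{3} + 12 x^{2} - 6 x - 12}
d/dx[G] - f(x) = \frac{5}{3 x + 6} != 0.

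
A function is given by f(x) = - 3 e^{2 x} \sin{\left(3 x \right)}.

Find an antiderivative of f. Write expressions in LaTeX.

An antiderivative is F(x) = - \frac{6 e^{2 x} \sin{\left(3 x \right)}}{13} + \frac{9 e^{2 x} \cos{\left(3 x \right)}}{13}.

Check any antiderivative F(x) by computing F'(x) and comparing it with f(x).
Check: d/dx[- \frac{6 e^{2 x} \sin{\left(3 x \right)}}{13} + \frac{9 e^{2 x} \cos{\left(3 x \right)}}{13}] = - 3 e^{2 x} \sin{\left(3 x \right)} = f(x).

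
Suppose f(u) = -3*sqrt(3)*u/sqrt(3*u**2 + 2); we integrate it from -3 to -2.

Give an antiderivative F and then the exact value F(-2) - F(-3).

Antiderivative: F(u) = -3*sqrt(u**2 + 2/3); value = -sqrt(42) + sqrt(87)

f matches the chain-rule pattern g'(h)*h' with inner function h(u) = u**2 + 2/3; substituting w = h(u) collapses the integral.
F(u) = -3*sqrt(u**2 + 2/3) is an antiderivative of f.
Check: d/du[-3*sqrt(u**2 + 2/3)] = -3*sqrt(3)*u/sqrt(3*u**2 + 2) = f(u).
F(-2) = -sqrt(42); F(-3) = -sqrt(87).
Integral = F(-2) - F(-3) = -sqrt(42) + sqrt(87).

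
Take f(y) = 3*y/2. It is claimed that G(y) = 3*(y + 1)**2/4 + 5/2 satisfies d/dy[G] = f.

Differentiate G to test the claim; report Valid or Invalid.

d/dy[G] = 3*y/2 + 3/2
d/dy[G] - f(y) = 3/2 != 0.

Invalid: d/dy[G] - f = 3/2, which is not 0.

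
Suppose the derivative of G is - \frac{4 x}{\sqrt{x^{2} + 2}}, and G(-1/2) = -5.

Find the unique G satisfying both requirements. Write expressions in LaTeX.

The substitution u = x^{2} + 2 works: G'(x) is exactly (dG/du)*(du/dx) for that inner function.
A general antiderivative is - 4 \sqrt{x^{2} + 2} + C.
The condition gives C = -5 - (-6) = 1.
So G(x) = 1 - 4 \sqrt{x^{2} + 2}.
Check: d/dx[1 - 4 \sqrt{x^{2} + 2}] = - \frac{4 x}{\sqrt{x^{2} + 2}} = G'(x).

G(x) = 1 - 4 \sqrt{x^{2} + 2}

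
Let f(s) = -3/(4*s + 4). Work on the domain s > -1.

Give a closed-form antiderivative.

An antiderivative is F(s) = -3*log(s + 1)/4.

For F(s) to be correct the identity F'(s) - f(s) = 0 must hold.
Check: d/ds[-3*log(s + 1)/4] = -3/(4*s + 4) = f(s).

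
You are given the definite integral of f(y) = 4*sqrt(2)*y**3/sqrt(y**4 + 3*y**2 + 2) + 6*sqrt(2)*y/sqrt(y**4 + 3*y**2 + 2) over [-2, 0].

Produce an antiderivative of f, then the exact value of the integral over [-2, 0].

Antiderivative: F(y) = 2*sqrt(2)*sqrt(y**4 + 3*y**2 + 2); value = 4 - 4*sqrt(15)

The substitution u = y**4/2 + 3*y**2/2 + 1 works: f is exactly (dF/du)*(du/dy) for that inner function.
F(y) = 2*sqrt(2)*sqrt(y**4 + 3*y**2 + 2) is an antiderivative of f.
Check: d/dy[2*sqrt(2)*sqrt(y**4 + 3*y**2 + 2)] = (4*sqrt(2)*y**3 + 6*sqrt(2)*y)/sqrt(y**4 + 3*y**2 + 2), which equals f(y).
F(0) = 4; F(-2) = 4*sqrt(15).
Integral = F(0) - F(-2) = 4 - 4*sqrt(15).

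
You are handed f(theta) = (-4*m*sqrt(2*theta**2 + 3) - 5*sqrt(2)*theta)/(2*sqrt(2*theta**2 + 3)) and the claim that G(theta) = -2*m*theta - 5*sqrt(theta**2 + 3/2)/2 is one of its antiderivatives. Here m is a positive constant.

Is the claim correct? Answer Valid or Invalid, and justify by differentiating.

Valid - differentiating G returns exactly f.

d/dtheta[G] = (-4*m*sqrt(2*theta**2 + 3) - 5*sqrt(2)*theta)/(2*sqrt(2*theta**2 + 3))
This equals f(theta) exactly, so the claim holds.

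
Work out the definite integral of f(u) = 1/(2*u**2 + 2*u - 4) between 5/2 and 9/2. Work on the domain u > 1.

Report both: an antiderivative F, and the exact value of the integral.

Factor the denominator (2*(u - 1)*(u + 2)) and decompose: f = -1/(6*(u + 2)) + 1/(6*(u - 1)); each piece integrates to a log, atan, or power term.
F(u) = log(u - 1)/6 - log(u + 2)/6 is an antiderivative of f.
Check: d/du[log(u - 1)/6 - log(u + 2)/6] = 1/(2*u**2 + 2*u - 4) = f(u).
F(9/2) = -log(13/2)/6 + log(7/2)/6; F(5/2) = -log(9/2)/6 + log(3/2)/6.
Integral = F(9/2) - F(5/2) = -log(13/2)/6 - log(3/2)/6 + log(7/2)/6 + log(9/2)/6.

Antiderivative: F(u) = log(u - 1)/6 - log(u + 2)/6; value = -log(13/2)/6 - log(3/2)/6 + log(7/2)/6 + log(9/2)/6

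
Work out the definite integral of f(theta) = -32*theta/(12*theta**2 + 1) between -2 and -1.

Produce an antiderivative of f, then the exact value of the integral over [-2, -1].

Antiderivative: F(theta) = -4*log(4*theta**2 + 1/3)/3; value = -4*log(13/3)/3 + 4*log(49/3)/3

f matches the chain-rule pattern g'(h)*h' with inner function h(theta) = 4*theta**2 + 1/3; substituting u = h(theta) collapses the integral.
F(theta) = -4*log(4*theta**2 + 1/3)/3 is an antiderivative of f.
Check: d/dtheta[-4*log(4*theta**2 + 1/3)/3] = -32*theta/(12*theta**2 + 1) = f(theta).
F(-1) = -4*log(13/3)/3; F(-2) = -4*log(49/3)/3.
Integral = F(-1) - F(-2) = -4*log(13/3)/3 + 4*log(49/3)/3.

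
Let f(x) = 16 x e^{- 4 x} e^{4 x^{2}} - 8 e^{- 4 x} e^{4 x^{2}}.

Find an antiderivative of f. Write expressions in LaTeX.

An antiderivative is F(x) = 2 e^{- 4 x} e^{4 x^{2}}.

f matches the chain-rule pattern g'(h)*h' with inner function h(x) = 4 x^{2} - 4 x; substituting u = h(x) collapses the integral.
Check: d/dx[2 e^{- 4 x} e^{4 x^{2}}] = \left(16 x e^{4 x^{2}} - 8 e^{4 x^{2}}\right) e^{- 4 x}, which equals f(x).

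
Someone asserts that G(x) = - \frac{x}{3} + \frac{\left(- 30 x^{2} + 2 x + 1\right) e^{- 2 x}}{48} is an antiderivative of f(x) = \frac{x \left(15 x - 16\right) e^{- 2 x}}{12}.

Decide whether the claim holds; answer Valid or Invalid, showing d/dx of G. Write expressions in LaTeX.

Invalid: d/dx[G] - f = - \frac{1}{3}, which is not 0.

d/dx[G] = \frac{\left(15 x^{2} - 16 x - 4 e^{2 x}\right) e^{- 2 x}}{12}
d/dx[G] - f(x) = - \frac{1}{3} != 0.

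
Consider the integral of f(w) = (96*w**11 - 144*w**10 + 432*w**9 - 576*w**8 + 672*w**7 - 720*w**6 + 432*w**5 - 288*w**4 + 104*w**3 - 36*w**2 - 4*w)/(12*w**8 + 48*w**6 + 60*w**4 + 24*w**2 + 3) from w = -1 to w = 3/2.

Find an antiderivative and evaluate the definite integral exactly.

Antiderivative: F(w) = 2*(w**2 - w)**2 + 1/(3*(w**4 + 2*w**2 + 1/2)); value = -8935/1288

Recover f(w) by differentiating a candidate F(w); any mismatch rules it out.
F(w) = 2*(w**2 - w)**2 + 1/(3*(w**4 + 2*w**2 + 1/2)) is an antiderivative of f.
Check: d/dw[2*(w**2 - w)**2 + 1/(3*(w**4 + 2*w**2 + 1/2))] = (96*w**11 - 144*w**10 + 432*w**9 - 576*w**8 + 672*w**7 - 720*w**6 + 432*w**5 - 288*w**4 + 104*w**3 - 36*w**2 - 4*w)/(12*w**8 + 48*w**6 + 60*w**4 + 24*w**2 + 3) = f(w).
F(3/2) = 4475/3864; F(-1) = 170/21.
Integral = F(3/2) - F(-1) = -8935/1288.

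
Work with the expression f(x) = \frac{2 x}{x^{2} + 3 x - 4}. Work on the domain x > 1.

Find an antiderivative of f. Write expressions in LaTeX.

An antiderivative is F(x) = \frac{2 \log{\left(x - 1 \right)}}{5} + \frac{8 \log{\left(x + 4 \right)}}{5}.

The denominator factors as \left(x - 1\right) \left(x + 4\right); partial fractions split f into directly integrable pieces: \frac{8}{5 \left(x + 4\right)} + \frac{2}{5 \left(x - 1\right)}.
Check: d/dx[\frac{2 \log{\left(x - 1 \right)}}{5} + \frac{8 \log{\left(x + 4 \right)}}{5}] = \frac{2 x}{x^{2} + 3 x - 4} = f(x).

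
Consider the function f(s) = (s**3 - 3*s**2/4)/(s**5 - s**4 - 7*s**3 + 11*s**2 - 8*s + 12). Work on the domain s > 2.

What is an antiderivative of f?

Factor the denominator (4*(s - 2)**2*(s + 3)*(s**2 + 1)) and decompose: f = -(s - 3)/(40*(s**2 + 1)) - 27/(200*(s + 3)) + 4/(25*(s - 2)) + 1/(5*(s - 2)**2); each piece integrates to a log, atan, or power term.
Check: d/ds[(64*s*log(s - 2) - 54*s*log(s + 3) - 5*s*log(s**2 + 1) + 30*s*atan(s) - 128*log(s - 2) + 108*log(s + 3) + 10*log(s**2 + 1) - 60*atan(s) - 80)/(400*s - 800)] = (4*s**3 - 3*s**2)/(4*s**5 - 4*s**4 - 28*s**3 + 44*s**2 - 32*s + 48), which equals f(s).

An antiderivative is F(s) = (64*s*log(s - 2) - 54*s*log(s + 3) - 5*s*log(s**2 + 1) + 30*s*atan(s) - 128*log(s - 2) + 108*log(s + 3) + 10*log(s**2 + 1) - 60*atan(s) - 80)/(400*s - 800).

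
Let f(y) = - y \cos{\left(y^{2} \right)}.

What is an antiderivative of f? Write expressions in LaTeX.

Since d/dy undoes antidifferentiation here, F'(y) = f(y) is required of F(y).
Check: d/dy[- \frac{\sin{\left(y^{2} \right)}}{2}] = - y \cos{\left(y^{2} \right)} = f(y).

An antiderivative is F(y) = - \frac{\sin{\left(y^{2} \right)}}{2}.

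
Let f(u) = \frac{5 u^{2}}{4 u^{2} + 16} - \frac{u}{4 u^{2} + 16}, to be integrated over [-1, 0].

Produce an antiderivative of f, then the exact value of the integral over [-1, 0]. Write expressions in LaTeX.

Antiderivative: F(u) = \frac{10 u - \log{\left(u^{2} + 4 \right)} - 20 \operatorname{atan}{\left(\frac{u}{2} \right)}}{8}; value = - \frac{5 \operatorname{atan}{\left(\frac{1}{2} \right)}}{2} - \frac{\log{\left(4 \right)}}{8} + \frac{\log{\left(5 \right)}}{8} + \frac{5}{4}

The integrand splits into summands that can be handled one at a time.
F(u) = \frac{10 u - \log{\left(u^{2} + 4 \right)} - 20 \operatorname{atan}{\left(\frac{u}{2} \right)}}{8} is an antiderivative of f.
Check: d/du[\frac{10 u - \log{\left(u^{2} + 4 \right)} - 20 \operatorname{atan}{\left(\frac{u}{2} \right)}}{8}] = \frac{5 u^{2} - u}{4 u^{2} + 16}, which equals f(u).
F(0) = - \frac{\log{\left(4 \right)}}{8}; F(-1) = - \frac{5}{4} - \frac{\log{\left(5 \right)}}{8} + \frac{5 \operatorname{atan}{\left(\frac{1}{2} \right)}}{2}.
Integral = F(0) - F(-1) = - \frac{5 \operatorname{atan}{\left(\frac{1}{2} \right)}}{2} - \frac{\log{\left(4 \right)}}{8} + \frac{\log{\left(5 \right)}}{8} + \frac{5}{4}.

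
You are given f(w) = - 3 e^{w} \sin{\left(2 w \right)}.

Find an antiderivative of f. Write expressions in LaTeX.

An antiderivative is F(w) = \frac{3 \left(- \sin{\left(2 w \right)} + 2 \cos{\left(2 w \right)}\right) e^{w}}{5}.

Any candidate F(w) must reproduce f(w) exactly when differentiated.
Check: d/dw[\frac{3 \left(- \sin{\left(2 w \right)} + 2 \cos{\left(2 w \right)}\right) e^{w}}{5}] = - 3 e^{w} \sin{\left(2 w \right)} = f(w).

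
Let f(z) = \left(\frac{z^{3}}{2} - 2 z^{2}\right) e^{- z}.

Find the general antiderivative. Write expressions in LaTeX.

f has the shape u'v + uv' for u = - \frac{z^{3}}{2} + \frac{z^{2}}{2} + z + 1 and v = e^{- z} — it is the derivative of the product u*v.
Check: d/dz[\frac{\left(- z^{3} + z^{2} + 2 z + 2\right) e^{- z}}{2}] = \frac{\left(z^{3} - 4 z^{2}\right) e^{- z}}{2}, which equals f(z).

F(z) = \frac{\left(- z^{3} + z^{2} + 2 z + 2\right) e^{- z}}{2} + C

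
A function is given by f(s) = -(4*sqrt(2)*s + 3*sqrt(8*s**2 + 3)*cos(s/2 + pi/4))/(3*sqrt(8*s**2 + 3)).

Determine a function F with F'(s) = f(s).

An antiderivative is F(s) = sqrt(2)*(-sqrt(8*s**2 + 3) - 6*sqrt(2)*sin(s/2 + pi/4))/6.

Whatever form F(s) takes, F'(s) = f(s) is non-negotiable.
Check: d/ds[sqrt(2)*(-sqrt(8*s**2 + 3) - 6*sqrt(2)*sin(s/2 + pi/4))/6] = (-4*sqrt(2)*s - 3*sqrt(8*s**2 + 3)*cos(s/2 + pi/4))/(3*sqrt(8*s**2 + 3)), which equals f(s).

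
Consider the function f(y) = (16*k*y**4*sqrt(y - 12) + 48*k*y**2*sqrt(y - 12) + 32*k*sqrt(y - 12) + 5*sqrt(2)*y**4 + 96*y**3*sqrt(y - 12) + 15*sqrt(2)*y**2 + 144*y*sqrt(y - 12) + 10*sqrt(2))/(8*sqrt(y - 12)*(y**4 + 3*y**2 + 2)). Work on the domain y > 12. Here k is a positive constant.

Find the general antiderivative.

Since d/dy undoes antidifferentiation here, F'(y) = f(y) is required of F(y).
Check: d/dy[2*k*y + 5*sqrt(y/2 - 6)/2 + 3*log(2*y**4/3 + 2*y**2 + 4/3)] = (16*k*y**4*sqrt(y - 12) + 48*k*y**2*sqrt(y - 12) + 32*k*sqrt(y - 12) + 5*sqrt(2)*y**4 + 96*y**3*sqrt(y - 12) + 15*sqrt(2)*y**2 + 144*y*sqrt(y - 12) + 10*sqrt(2))/(8*y**4*sqrt(y - 12) + 24*y**2*sqrt(y - 12) + 16*sqrt(y - 12)), which equals f(y).

F(y) = 2*k*y + 5*sqrt(y/2 - 6)/2 + 3*log(2*y**4/3 + 2*y**2 + 4/3) + C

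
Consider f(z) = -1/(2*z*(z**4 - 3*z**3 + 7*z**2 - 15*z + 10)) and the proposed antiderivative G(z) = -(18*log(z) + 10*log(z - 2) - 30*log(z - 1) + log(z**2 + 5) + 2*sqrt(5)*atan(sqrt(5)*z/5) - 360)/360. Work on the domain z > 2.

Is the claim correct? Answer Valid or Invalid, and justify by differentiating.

d/dz[G] = -1/(2*z**5 - 6*z**4 + 14*z**3 - 30*z**2 + 20*z)
This equals f(z) exactly, so the claim holds.

Valid: G'(z) = f(z).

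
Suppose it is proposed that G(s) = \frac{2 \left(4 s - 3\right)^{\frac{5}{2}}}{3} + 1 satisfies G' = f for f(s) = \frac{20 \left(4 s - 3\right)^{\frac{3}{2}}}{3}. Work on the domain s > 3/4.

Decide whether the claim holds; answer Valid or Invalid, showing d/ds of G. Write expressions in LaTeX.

d/ds[G] = \frac{80 s \sqrt{4 s - 3}}{3} - 20 \sqrt{4 s - 3}
This equals f(s) exactly, so the claim holds.

Valid: G'(s) = f(s).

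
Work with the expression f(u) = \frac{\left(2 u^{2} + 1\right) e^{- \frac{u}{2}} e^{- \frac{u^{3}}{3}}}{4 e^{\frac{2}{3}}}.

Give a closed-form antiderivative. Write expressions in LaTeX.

An antiderivative is F(u) = - \frac{e^{- \frac{u}{2}} e^{- \frac{u^{3}}{3}}}{2 e^{\frac{2}{3}}}.

The substitution w = - \frac{u^{3}}{3} - \frac{u}{2} - \frac{2}{3} works: f is exactly (dF/dw)*(dw/du) for that inner function.
Check: d/du[- \frac{e^{- \frac{u}{2}} e^{- \frac{u^{3}}{3}}}{2 e^{\frac{2}{3}}}] = \frac{\left(2 u^{2} + 1\right) e^{- \frac{u}{2}} e^{- \frac{u^{3}}{3}}}{4 e^{\frac{2}{3}}} = f(u).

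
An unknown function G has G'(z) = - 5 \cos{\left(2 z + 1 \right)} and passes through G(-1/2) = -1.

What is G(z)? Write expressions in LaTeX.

The proposed G(z) is checked by its d/dz: the result must match the given G'(z).
A general antiderivative is - \frac{5 \sin{\left(2 z + 1 \right)}}{2} + C.
The condition gives C = -1 - (0) = -1.
So G(z) = - \frac{5 \sin{\left(2 z + 1 \right)} + 2}{2}.
Check: d/dz[- \frac{5 \sin{\left(2 z + 1 \right)} + 2}{2}] = - 5 \cos{\left(2 z + 1 \right)} = G'(z).

G(z) = - \frac{5 \sin{\left(2 z + 1 \right)} + 2}{2}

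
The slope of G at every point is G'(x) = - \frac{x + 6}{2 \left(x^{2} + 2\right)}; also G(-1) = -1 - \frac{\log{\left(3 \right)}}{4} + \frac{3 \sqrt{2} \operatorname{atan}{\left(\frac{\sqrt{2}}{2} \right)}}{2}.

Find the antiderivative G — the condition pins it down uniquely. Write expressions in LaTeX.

G(x) = - \frac{\log{\left(x^{2} + 2 \right)}}{4} - \frac{3 \sqrt{2} \operatorname{atan}{\left(\frac{\sqrt{2} x}{2} \right)}}{2} - 1

The proposed G(x) is checked by its d/dx: the result must match the given G'(x).
A general antiderivative is - \frac{\log{\left(x^{2} + 2 \right)}}{4} - \frac{3 \sqrt{2} \operatorname{atan}{\left(\frac{\sqrt{2} x}{2} \right)}}{2} + C.
The condition gives C = -1 - \frac{\log{\left(3 \right)}}{4} + \frac{3 \sqrt{2} \operatorname{atan}{\left(\frac{\sqrt{2}}{2} \right)}}{2} - (- \frac{\log{\left(3 \right)}}{4} + \frac{3 \sqrt{2} \operatorname{atan}{\left(\frac{\sqrt{2}}{2} \right)}}{2}) = -1.
So G(x) = - \frac{\log{\left(x^{2} + 2 \right)}}{4} - \frac{3 \sqrt{2} \operatorname{atan}{\left(\frac{\sqrt{2} x}{2} \right)}}{2} - 1.
Check: d/dx[- \frac{\log{\left(x^{2} + 2 \right)}}{4} - \frac{3 \sqrt{2} \operatorname{atan}{\left(\frac{\sqrt{2} x}{2} \right)}}{2} - 1] = \frac{- x - 6}{2 x^{2} + 4}, which equals G'(x).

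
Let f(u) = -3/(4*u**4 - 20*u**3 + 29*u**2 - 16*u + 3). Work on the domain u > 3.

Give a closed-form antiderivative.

Factor the denominator ((u - 3)*(u - 1)*(2*u - 1)**2) and decompose: f = -72/(25*(2*u - 1)) - 12/(5*(2*u - 1)**2) + 3/(2*(u - 1)) - 3/(50*(u - 3)); each piece integrates to a log, atan, or power term.
Check: d/du[-3*log(u - 3)/50 + 3*log(u - 1)/2 - 36*log(u - 1/2)/25 + 6/(10*u - 5)] = -3/(4*u**4 - 20*u**3 + 29*u**2 - 16*u + 3) = f(u).

An antiderivative is F(u) = -3*log(u - 3)/50 + 3*log(u - 1)/2 - 36*log(u - 1/2)/25 + 6/(10*u - 5).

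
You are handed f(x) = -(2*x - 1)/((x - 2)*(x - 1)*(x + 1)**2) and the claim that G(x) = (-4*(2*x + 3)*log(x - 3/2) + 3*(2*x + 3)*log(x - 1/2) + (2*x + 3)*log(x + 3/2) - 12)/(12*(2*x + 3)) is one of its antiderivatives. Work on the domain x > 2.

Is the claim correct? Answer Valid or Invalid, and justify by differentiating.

d/dx[G] = -32*x/(16*x**4 + 16*x**3 - 48*x**2 - 36*x + 27)
d/dx[G] - f(x) = (48*x**4 - 16*x**3 - 56*x**2 + 26*x - 27)/(16*x**8 - 112*x**6 - 20*x**5 + 255*x**4 + 65*x**3 - 213*x**2 - 45*x + 54) != 0.

Invalid: d/dx[G] - f = (48*x**4 - 16*x**3 - 56*x**2 + 26*x - 27)/(16*x**8 - 112*x**6 - 20*x**5 + 255*x**4 + 65*x**3 - 213*x**2 - 45*x + 54), which is not 0.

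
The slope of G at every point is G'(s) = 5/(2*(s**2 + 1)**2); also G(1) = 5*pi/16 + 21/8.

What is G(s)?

G(s) = (5*s**2*atan(s) + 8*s**2 + 5*s + 5*atan(s) + 8)/(4*(s**2 + 1))

Since d/ds undoes antidifferentiation here, G(s) must give back the stated G'(s).
A general antiderivative is 5*s/(4*s**2 + 4) + 5*atan(s)/4 + C.
The condition gives C = 5*pi/16 + 21/8 - (5/8 + 5*pi/16) = 2.
So G(s) = (5*s**2*atan(s) + 8*s**2 + 5*s + 5*atan(s) + 8)/(4*(s**2 + 1)).
Check: d/ds[(5*s**2*atan(s) + 8*s**2 + 5*s + 5*atan(s) + 8)/(4*(s**2 + 1))] = 5/(2*s**4 + 4*s**2 + 2), which equals G'(s).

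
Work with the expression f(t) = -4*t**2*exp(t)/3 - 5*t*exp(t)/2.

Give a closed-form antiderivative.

f has the shape u'v + uv' for u = -4*t**2/3 + t/6 - 1/6 and v = exp(t) — it is the derivative of the product u*v.
Check: d/dt[(-8*t**2 + t - 1)*exp(t)/6] = -4*t**2*exp(t)/3 - 5*t*exp(t)/2 = f(t).

An antiderivative is F(t) = (-8*t**2 + t - 1)*exp(t)/6.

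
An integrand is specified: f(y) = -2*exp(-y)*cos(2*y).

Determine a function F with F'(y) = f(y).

An antiderivative F(y) passes only if d/dy[F] lands on f(y) exactly.
Check: d/dy[2*(-2*sin(2*y) + cos(2*y))*exp(-y)/5] = -2*exp(-y)*cos(2*y) = f(y).

An antiderivative is F(y) = 2*(-2*sin(2*y) + cos(2*y))*exp(-y)/5.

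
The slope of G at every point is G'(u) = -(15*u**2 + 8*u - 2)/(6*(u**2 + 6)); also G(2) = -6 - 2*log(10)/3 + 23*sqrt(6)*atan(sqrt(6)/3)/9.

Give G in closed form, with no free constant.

A candidate passes only if d/du[G] lands on the given G'(u) exactly.
A general antiderivative is -5*u/2 - 2*log(u**2 + 6)/3 + 23*sqrt(6)*atan(sqrt(6)*u/6)/9 + C.
The condition gives C = -6 - 2*log(10)/3 + 23*sqrt(6)*atan(sqrt(6)/3)/9 - (-5 - 2*log(10)/3 + 23*sqrt(6)*atan(sqrt(6)/3)/9) = -1.
So G(u) = -5*u/2 - 2*log(u**2 + 6)/3 + 23*sqrt(6)*atan(sqrt(6)*u/6)/9 - 1.
Check: d/du[-5*u/2 - 2*log(u**2 + 6)/3 + 23*sqrt(6)*atan(sqrt(6)*u/6)/9 - 1] = (-15*u**2 - 8*u + 2)/(6*u**2 + 36), which equals G'(u).

G(u) = -5*u/2 - 2*log(u**2 + 6)/3 + 23*sqrt(6)*atan(sqrt(6)*u/6)/9 - 1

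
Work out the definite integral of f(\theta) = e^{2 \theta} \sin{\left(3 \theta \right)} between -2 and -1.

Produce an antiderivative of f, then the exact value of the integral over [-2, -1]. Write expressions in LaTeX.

Antiderivative: F(\theta) = - \frac{\left(- 2 \sin{\left(3 \theta \right)} + 3 \cos{\left(3 \theta \right)}\right) e^{2 \theta}}{13}; value = - \frac{2 \sin{\left(3 \right)}}{13 e^{2}} + \frac{2 \sin{\left(6 \right)}}{13 e^{4}} + \frac{3 \cos{\left(6 \right)}}{13 e^{4}} - \frac{3 \cos{\left(3 \right)}}{13 e^{2}}

Differentiate the proposed F(\theta) back; it has to land on f(\theta) exactly.
F(\theta) = - \frac{\left(- 2 \sin{\left(3 \theta \right)} + 3 \cos{\left(3 \theta \right)}\right) e^{2 \theta}}{13} is an antiderivative of f.
Check: d/d\theta[- \frac{\left(- 2 \sin{\left(3 \theta \right)} + 3 \cos{\left(3 \theta \right)}\right) e^{2 \theta}}{13}] = e^{2 \theta} \sin{\left(3 \theta \right)} = f(\theta).
F(-1) = - \frac{2 \sin{\left(3 \right)}}{13 e^{2}} - \frac{3 \cos{\left(3 \right)}}{13 e^{2}}; F(-2) = - \frac{3 \cos{\left(6 \right)}}{13 e^{4}} - \frac{2 \sin{\left(6 \right)}}{13 e^{4}}.
Integral = F(-1) - F(-2) = - \frac{2 \sin{\left(3 \right)}}{13 e^{2}} + \frac{2 \sin{\left(6 \right)}}{13 e^{4}} + \frac{3 \cos{\left(6 \right)}}{13 e^{4}} - \frac{3 \cos{\left(3 \right)}}{13 e^{2}}.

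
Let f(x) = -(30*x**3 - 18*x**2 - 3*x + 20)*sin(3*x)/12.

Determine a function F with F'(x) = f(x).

Check any antiderivative F(x) by computing F'(x) and comparing it with f(x).
Check: d/dx[5*x**3*cos(3*x)/6 - 5*x**2*sin(3*x)/6 - x**2*cos(3*x)/2 + x*sin(3*x)/3 - 23*x*cos(3*x)/36 + 23*sin(3*x)/108 + 2*cos(3*x)/3] = -5*x**3*sin(3*x)/2 + 3*x**2*sin(3*x)/2 + x*sin(3*x)/4 - 5*sin(3*x)/3, which equals f(x).

An antiderivative is F(x) = 5*x**3*cos(3*x)/6 - 5*x**2*sin(3*x)/6 - x**2*cos(3*x)/2 + x*sin(3*x)/3 - 23*x*cos(3*x)/36 + 23*sin(3*x)/108 + 2*cos(3*x)/3.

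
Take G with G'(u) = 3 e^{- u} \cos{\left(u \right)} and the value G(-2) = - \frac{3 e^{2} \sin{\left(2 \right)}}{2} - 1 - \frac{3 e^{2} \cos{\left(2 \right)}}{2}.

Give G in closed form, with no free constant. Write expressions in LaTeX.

A first test for any G(u): its u-derivative must equal the given G'(u).
A general antiderivative is \frac{3 e^{- u} \sin{\left(u \right)}}{2} - \frac{3 e^{- u} \cos{\left(u \right)}}{2} + C.
The condition gives C = - \frac{3 e^{2} \sin{\left(2 \right)}}{2} - 1 - \frac{3 e^{2} \cos{\left(2 \right)}}{2} - (- \frac{3 e^{2} \sin{\left(2 \right)}}{2} - \frac{3 e^{2} \cos{\left(2 \right)}}{2}) = -1.
So G(u) = - \frac{\left(2 e^{u} - 3 \sin{\left(u \right)} + 3 \cos{\left(u \right)}\right) e^{- u}}{2}.
Check: d/du[- \frac{\left(2 e^{u} - 3 \sin{\left(u \right)} + 3 \cos{\left(u \right)}\right) e^{- u}}{2}] = 3 e^{- u} \cos{\left(u \right)} = G'(u).

G(u) = - \frac{\left(2 e^{u} - 3 \sin{\left(u \right)} + 3 \cos{\left(u \right)}\right) e^{- u}}{2}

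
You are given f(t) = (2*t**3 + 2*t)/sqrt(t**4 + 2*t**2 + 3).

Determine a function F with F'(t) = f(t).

The substitution u = t**4 + 2*t**2 + 3 works: f is exactly (dF/du)*(du/dt) for that inner function.
Check: d/dt[sqrt(t**4 + 2*t**2 + 3)] = (2*t**3 + 2*t)/sqrt(t**4 + 2*t**2 + 3) = f(t).

An antiderivative is F(t) = sqrt(t**4 + 2*t**2 + 3).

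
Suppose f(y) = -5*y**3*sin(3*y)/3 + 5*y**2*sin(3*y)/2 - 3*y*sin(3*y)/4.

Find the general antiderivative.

Integrate term by term and add the pieces.
Check: d/dy[5*y**3*cos(3*y)/9 - 5*y**2*sin(3*y)/9 - 5*y**2*cos(3*y)/6 + 5*y*sin(3*y)/9 - 13*y*cos(3*y)/108 + 13*sin(3*y)/324 + 5*cos(3*y)/27] = -5*y**3*sin(3*y)/3 + 5*y**2*sin(3*y)/2 - 3*y*sin(3*y)/4 = f(y).

F(y) = 5*y**3*cos(3*y)/9 - 5*y**2*sin(3*y)/9 - 5*y**2*cos(3*y)/6 + 5*y*sin(3*y)/9 - 13*y*cos(3*y)/108 + 13*sin(3*y)/324 + 5*cos(3*y)/27 + C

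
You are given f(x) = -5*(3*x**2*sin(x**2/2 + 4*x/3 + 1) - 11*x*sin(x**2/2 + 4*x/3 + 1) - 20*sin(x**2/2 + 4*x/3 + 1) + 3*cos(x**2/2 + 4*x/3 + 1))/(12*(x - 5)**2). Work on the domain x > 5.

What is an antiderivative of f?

An antiderivative is F(x) = 5*cos(x**2/2 + 4*x/3 + 1)/(4*x - 20).

f has the shape u'v + uv' for u = 5/(4*(x - 5)) and v = cos(x**2/2 + 4*x/3 + 1) — it is the derivative of the product u*v.
Check: d/dx[5*cos(x**2/2 + 4*x/3 + 1)/(4*x - 20)] = (-15*x**2*sin(x**2/2 + 4*x/3 + 1) + 55*x*sin(x**2/2 + 4*x/3 + 1) + 100*sin(x**2/2 + 4*x/3 + 1) - 15*cos(x**2/2 + 4*x/3 + 1))/(12*x**2 - 120*x + 300), which equals f(x).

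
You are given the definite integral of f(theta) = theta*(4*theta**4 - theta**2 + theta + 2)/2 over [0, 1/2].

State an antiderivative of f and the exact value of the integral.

Whatever form F(theta) takes, F'(theta) = f(theta) is non-negotiable.
F(theta) = theta**2*(8*theta**4 - 3*theta**2 + 4*theta + 12)/24 is an antiderivative of f.
Check: d/dtheta[theta**2*(8*theta**4 - 3*theta**2 + 4*theta + 12)/24] = 2*theta**5 - theta**3/2 + theta**2/2 + theta, which equals f(theta).
F(1/2) = 55/384; F(0) = 0.
Integral = F(1/2) - F(0) = 55/384.

Antiderivative: F(theta) = theta**2*(8*theta**4 - 3*theta**2 + 4*theta + 12)/24; value = 55/384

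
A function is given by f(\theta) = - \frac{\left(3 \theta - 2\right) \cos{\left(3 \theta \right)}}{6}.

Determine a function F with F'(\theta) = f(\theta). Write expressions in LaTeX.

An antiderivative is F(\theta) = \frac{- 3 \theta \sin{\left(3 \theta \right)} + 2 \sin{\left(3 \theta \right)} - \cos{\left(3 \theta \right)}}{18}.

A first test for any F(\theta): its \theta-derivative must equal f(\theta) identically.
Check: d/d\theta[\frac{- 3 \theta \sin{\left(3 \theta \right)} + 2 \sin{\left(3 \theta \right)} - \cos{\left(3 \theta \right)}}{18}] = - \frac{\theta \cos{\left(3 \theta \right)}}{2} + \frac{\cos{\left(3 \theta \right)}}{3}, which equals f(\theta).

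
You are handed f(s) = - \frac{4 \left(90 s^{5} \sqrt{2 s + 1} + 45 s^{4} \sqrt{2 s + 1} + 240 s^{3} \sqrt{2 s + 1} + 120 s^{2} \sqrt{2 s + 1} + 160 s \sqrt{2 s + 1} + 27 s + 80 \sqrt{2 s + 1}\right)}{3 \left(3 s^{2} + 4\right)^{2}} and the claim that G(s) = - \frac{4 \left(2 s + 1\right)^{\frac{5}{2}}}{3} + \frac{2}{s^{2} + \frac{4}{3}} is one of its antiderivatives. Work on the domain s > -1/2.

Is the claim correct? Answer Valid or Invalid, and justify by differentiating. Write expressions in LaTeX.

Valid. The derivative of G reproduces f.

d/ds[G] = \frac{- 360 s^{5} \sqrt{2 s + 1} - 180 s^{4} \sqrt{2 s + 1} - 960 s^{3} \sqrt{2 s + 1} - 480 s^{2} \sqrt{2 s + 1} - 640 s \sqrt{2 s + 1} - 108 s - 320 \sqrt{2 s + 1}}{27 s^{4} + 72 s^{2} + 48}
This equals f(s) exactly, so the claim holds.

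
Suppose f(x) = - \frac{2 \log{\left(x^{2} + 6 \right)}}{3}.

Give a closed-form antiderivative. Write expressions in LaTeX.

Differentiate the proposed F(x) back; it has to land on f(x) exactly.
Check: d/dx[- \frac{2 x \log{\left(x^{2} + 6 \right)}}{3} + \frac{4 x}{3} - \frac{4 \sqrt{6} \operatorname{atan}{\left(\frac{\sqrt{6} x}{6} \right)}}{3}] = - \frac{2 \log{\left(x^{2} + 6 \right)}}{3} = f(x).

An antiderivative is F(x) = - \frac{2 x \log{\left(x^{2} + 6 \right)}}{3} + \frac{4 x}{3} - \frac{4 \sqrt{6} \operatorname{atan}{\left(\frac{\sqrt{6} x}{6} \right)}}{3}.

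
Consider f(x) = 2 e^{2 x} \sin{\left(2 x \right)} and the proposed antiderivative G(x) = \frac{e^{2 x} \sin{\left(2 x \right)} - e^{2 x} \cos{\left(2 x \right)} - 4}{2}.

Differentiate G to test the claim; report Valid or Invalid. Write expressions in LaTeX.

d/dx[G] = 2 e^{2 x} \sin{\left(2 x \right)}
This equals f(x) exactly, so the claim holds.

Valid. The derivative of G reproduces f.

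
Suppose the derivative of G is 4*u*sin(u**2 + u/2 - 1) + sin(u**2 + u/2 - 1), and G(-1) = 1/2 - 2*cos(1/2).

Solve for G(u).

The substitution w = u**2 + u/2 - 1 works: G'(u) is exactly (dG/dw)*(dw/du) for that inner function.
A general antiderivative is -2*cos(u**2 + u/2 - 1) + C.
The condition gives C = 1/2 - 2*cos(1/2) - (-2*cos(1/2)) = 1/2.
So G(u) = -(4*cos(u**2 + u/2 - 1) - 1)/2.
Check: d/du[-(4*cos(u**2 + u/2 - 1) - 1)/2] = 4*u*sin(u**2 + u/2 - 1) + sin(u**2 + u/2 - 1) = G'(u).

G(u) = -(4*cos(u**2 + u/2 - 1) - 1)/2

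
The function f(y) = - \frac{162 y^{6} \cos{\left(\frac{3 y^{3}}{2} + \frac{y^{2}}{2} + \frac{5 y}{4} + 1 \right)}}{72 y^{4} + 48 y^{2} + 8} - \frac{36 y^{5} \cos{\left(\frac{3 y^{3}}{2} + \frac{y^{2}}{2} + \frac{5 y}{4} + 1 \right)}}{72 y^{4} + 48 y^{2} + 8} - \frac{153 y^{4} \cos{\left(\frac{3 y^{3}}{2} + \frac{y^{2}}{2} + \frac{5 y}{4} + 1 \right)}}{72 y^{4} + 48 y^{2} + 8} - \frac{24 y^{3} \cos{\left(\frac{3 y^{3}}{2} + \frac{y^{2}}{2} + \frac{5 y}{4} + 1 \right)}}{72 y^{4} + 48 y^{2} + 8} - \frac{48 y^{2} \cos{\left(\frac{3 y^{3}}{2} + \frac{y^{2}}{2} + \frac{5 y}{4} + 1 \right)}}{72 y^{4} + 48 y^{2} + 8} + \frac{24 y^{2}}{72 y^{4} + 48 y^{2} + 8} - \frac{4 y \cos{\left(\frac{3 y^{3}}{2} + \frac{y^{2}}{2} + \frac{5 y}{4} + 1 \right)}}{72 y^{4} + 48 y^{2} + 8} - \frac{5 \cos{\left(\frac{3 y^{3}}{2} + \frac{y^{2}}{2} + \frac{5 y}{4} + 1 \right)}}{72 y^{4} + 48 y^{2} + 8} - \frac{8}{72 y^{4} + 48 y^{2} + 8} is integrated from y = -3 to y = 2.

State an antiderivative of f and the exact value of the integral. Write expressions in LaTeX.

Integrate term by term and add the pieces.
F(y) = \frac{- 3 y^{2} \sin{\left(\frac{3 y^{3}}{2} + \frac{y^{2}}{2} + \frac{5 y}{4} + 1 \right)} - 2 y - \sin{\left(\frac{3 y^{3}}{2} + \frac{y^{2}}{2} + \frac{5 y}{4} + 1 \right)}}{6 y^{2} + 2} is an antiderivative of f.
Check: d/dy[\frac{- 3 y^{2} \sin{\left(\frac{3 y^{3}}{2} + \frac{y^{2}}{2} + \frac{5 y}{4} + 1 \right)} - 2 y - \sin{\left(\frac{3 y^{3}}{2} + \frac{y^{2}}{2} + \frac{5 y}{4} + 1 \right)}}{6 y^{2} + 2}] = \frac{- 162 y^{6} \cos{\left(\frac{3 y^{3}}{2} + \frac{y^{2}}{2} + \frac{5 y}{4} + 1 \right)} - 36 y^{5} \cos{\left(\frac{3 y^{3}}{2} + \frac{y^{2}}{2} + \frac{5 y}{4} + 1 \right)} - 153 y^{4} \cos{\left(\frac{3 y^{3}}{2} + \frac{y^{2}}{2} + \frac{5 y}{4} + 1 \right)} - 24 y^{3} \cos{\left(\frac{3 y^{3}}{2} + \frac{y^{2}}{2} + \frac{5 y}{4} + 1 \right)} - 48 y^{2} \cos{\left(\frac{3 y^{3}}{2} + \frac{y^{2}}{2} + \frac{5 y}{4} + 1 \right)} + 24 y^{2} - 4 y \cos{\left(\frac{3 y^{3}}{2} + \frac{y^{2}}{2} + \frac{5 y}{4} + 1 \right)} - 5 \cos{\left(\frac{3 y^{3}}{2} + \frac{y^{2}}{2} + \frac{5 y}{4} + 1 \right)} - 8}{72 y^{4} + 48 y^{2} + 8}, which equals f(y).
F(2) = - \frac{2}{13} - \frac{\sin{\left(\frac{35}{2} \right)}}{2}; F(-3) = \frac{3}{28} + \frac{\sin{\left(\frac{155}{4} \right)}}{2}.
Integral = F(2) - F(-3) = - \frac{\sin{\left(\frac{155}{4} \right)}}{2} - \frac{95}{364} - \frac{\sin{\left(\frac{35}{2} \right)}}{2}.

Antiderivative: F(y) = \frac{- 3 y^{2} \sin{\left(\frac{3 y^{3}}{2} + \frac{y^{2}}{2} + \frac{5 y}{4} + 1 \right)} - 2 y - \sin{\left(\frac{3 y^{3}}{2} + \frac{y^{2}}{2} + \frac{5 y}{4} + 1 \right)}}{6 y^{2} + 2}; value = - \frac{\sin{\left(\frac{155}{4} \right)}}{2} - \frac{95}{364} - \frac{\sin{\left(\frac{35}{2} \right)}}{2}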